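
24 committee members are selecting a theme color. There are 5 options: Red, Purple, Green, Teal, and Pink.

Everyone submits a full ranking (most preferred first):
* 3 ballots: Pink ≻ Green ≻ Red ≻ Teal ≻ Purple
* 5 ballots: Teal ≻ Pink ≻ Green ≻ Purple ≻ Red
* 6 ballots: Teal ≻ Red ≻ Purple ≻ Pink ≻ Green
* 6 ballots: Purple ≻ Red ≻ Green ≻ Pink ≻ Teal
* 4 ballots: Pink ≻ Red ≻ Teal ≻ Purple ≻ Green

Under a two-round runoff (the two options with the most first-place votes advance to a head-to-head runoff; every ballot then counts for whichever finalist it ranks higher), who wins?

Round 1 first-place votes: Red 0, Purple 6, Green 0, Teal 11, Pink 7. Teal and Pink advance.
Runoff: Teal is ranked above Pink on 11 ballots, Pink above Teal on 13.

Pink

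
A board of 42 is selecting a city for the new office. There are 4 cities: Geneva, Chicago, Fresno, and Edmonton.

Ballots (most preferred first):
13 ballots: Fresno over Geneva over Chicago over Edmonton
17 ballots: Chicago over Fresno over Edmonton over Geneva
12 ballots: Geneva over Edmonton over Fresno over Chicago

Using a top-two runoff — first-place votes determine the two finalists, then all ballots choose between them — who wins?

Round 1 first-place votes: Geneva 12, Chicago 17, Fresno 13, Edmonton 0. Chicago and Fresno advance.
Runoff: Chicago is ranked above Fresno on 17 ballots, Fresno above Chicago on 25.

Fresno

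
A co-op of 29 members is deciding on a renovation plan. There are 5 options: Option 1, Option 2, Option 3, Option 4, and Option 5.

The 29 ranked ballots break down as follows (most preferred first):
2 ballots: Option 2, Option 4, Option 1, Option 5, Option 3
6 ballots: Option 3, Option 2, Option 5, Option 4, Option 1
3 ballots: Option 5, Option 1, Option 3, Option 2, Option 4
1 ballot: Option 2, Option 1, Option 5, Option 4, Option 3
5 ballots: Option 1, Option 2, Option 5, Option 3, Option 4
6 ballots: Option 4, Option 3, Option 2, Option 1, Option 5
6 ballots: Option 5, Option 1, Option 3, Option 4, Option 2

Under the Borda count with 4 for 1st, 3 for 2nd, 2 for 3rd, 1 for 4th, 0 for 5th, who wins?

Option 1: 2×2 + 6×0 + 3×3 + 1×3 + 5×4 + 6×1 + 6×3 = 60
Option 2: 2×4 + 6×3 + 3×1 + 1×4 + 5×3 + 6×2 + 6×0 = 60
Option 3: 2×0 + 6×4 + 3×2 + 1×0 + 5×1 + 6×3 + 6×2 = 65
Option 4: 2×3 + 6×1 + 3×0 + 1×1 + 5×0 + 6×4 + 6×1 = 43
Option 5: 2×1 + 6×2 + 3×4 + 1×2 + 5×2 + 6×0 + 6×4 = 62

Option 3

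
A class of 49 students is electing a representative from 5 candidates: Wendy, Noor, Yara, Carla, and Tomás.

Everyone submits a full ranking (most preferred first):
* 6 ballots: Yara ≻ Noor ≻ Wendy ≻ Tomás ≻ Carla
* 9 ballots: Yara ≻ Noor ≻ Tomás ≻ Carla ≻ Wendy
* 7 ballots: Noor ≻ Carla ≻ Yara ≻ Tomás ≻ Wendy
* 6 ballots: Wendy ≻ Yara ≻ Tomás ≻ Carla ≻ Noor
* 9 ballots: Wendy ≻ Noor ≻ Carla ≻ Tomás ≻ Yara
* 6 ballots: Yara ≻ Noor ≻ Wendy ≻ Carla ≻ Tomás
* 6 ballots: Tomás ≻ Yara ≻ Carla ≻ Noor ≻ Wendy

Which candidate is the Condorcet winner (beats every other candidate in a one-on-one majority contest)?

Yara vs Wendy: 34–15
Yara vs Noor: 33–16
Yara vs Carla: 33–16
Yara vs Tomás: 34–15
Yara beats every other candidate.

Yara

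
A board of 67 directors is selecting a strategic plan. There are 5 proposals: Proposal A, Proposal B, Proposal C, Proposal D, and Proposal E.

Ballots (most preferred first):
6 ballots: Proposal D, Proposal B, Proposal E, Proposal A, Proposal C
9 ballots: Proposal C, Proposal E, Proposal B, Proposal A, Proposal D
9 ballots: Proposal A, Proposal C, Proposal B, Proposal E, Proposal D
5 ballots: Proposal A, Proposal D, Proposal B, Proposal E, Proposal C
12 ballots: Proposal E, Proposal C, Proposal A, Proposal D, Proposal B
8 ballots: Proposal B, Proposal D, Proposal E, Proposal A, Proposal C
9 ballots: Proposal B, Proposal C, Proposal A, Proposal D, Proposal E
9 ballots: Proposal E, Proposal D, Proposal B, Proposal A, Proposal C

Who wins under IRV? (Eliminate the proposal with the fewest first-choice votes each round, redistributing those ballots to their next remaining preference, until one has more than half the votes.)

Proposal B

Round 1: Proposal A 14, Proposal B 17, Proposal C 9, Proposal D 6, Proposal E 21. Proposal D eliminated.
Round 2: Proposal A 14, Proposal B 23, Proposal C 9, Proposal E 21. Proposal C eliminated.
Round 3: Proposal A 14, Proposal B 23, Proposal E 30. Proposal A eliminated.
Round 4: Proposal B 37, Proposal E 30. Proposal B has a majority (≥34).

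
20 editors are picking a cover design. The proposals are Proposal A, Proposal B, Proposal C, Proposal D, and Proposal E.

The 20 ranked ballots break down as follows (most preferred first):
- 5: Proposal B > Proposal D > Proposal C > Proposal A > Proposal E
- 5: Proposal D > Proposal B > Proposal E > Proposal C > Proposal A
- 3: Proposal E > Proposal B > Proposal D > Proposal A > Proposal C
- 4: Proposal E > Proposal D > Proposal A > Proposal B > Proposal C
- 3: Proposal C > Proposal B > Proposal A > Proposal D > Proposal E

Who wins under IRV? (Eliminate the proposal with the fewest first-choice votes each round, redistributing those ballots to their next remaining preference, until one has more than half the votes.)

Round 1: Proposal A 0, Proposal B 5, Proposal C 3, Proposal D 5, Proposal E 7. Proposal A eliminated.
Round 2: Proposal B 5, Proposal C 3, Proposal D 5, Proposal E 7. Proposal C eliminated.
Round 3: Proposal B 8, Proposal D 5, Proposal E 7. Proposal D eliminated.
Round 4: Proposal B 13, Proposal E 7. Proposal B has a majority (≥11).

Proposal B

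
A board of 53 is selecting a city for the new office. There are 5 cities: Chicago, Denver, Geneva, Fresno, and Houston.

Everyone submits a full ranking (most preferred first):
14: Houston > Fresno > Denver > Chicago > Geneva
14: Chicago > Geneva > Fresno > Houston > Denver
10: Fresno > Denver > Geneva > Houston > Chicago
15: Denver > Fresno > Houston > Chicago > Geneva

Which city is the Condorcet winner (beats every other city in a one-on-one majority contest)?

Fresno

Fresno vs Chicago: 39–14
Fresno vs Denver: 38–15
Fresno vs Geneva: 39–14
Fresno vs Houston: 39–14
Fresno beats every other city.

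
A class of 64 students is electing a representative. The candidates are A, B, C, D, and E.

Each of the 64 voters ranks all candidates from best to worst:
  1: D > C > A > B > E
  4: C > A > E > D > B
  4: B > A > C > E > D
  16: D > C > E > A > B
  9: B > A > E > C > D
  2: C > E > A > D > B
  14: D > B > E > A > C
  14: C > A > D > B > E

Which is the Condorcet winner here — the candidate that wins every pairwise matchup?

C vs A: 37–27
C vs B: 37–27
C vs D: 33–31
C vs E: 41–23
C beats every other candidate.

C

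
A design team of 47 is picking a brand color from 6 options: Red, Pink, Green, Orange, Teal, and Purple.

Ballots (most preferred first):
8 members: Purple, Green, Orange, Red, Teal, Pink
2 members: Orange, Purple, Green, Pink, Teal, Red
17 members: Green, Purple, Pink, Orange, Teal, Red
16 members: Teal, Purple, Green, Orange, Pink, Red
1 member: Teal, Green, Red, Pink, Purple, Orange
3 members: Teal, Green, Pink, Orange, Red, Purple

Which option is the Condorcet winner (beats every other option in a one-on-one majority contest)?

Purple vs Red: 43–4
Purple vs Pink: 43–4
Purple vs Green: 26–21
Purple vs Orange: 42–5
Purple vs Teal: 27–20
Purple beats every other option.

Purple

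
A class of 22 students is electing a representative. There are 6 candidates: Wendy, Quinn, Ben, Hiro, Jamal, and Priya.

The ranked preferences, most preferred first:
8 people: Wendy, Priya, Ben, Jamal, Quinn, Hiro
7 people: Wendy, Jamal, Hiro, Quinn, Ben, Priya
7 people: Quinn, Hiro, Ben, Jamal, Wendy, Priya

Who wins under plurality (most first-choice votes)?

Wendy

First-place votes: Wendy 15, Quinn 7, Ben 0, Hiro 0, Jamal 0, Priya 0.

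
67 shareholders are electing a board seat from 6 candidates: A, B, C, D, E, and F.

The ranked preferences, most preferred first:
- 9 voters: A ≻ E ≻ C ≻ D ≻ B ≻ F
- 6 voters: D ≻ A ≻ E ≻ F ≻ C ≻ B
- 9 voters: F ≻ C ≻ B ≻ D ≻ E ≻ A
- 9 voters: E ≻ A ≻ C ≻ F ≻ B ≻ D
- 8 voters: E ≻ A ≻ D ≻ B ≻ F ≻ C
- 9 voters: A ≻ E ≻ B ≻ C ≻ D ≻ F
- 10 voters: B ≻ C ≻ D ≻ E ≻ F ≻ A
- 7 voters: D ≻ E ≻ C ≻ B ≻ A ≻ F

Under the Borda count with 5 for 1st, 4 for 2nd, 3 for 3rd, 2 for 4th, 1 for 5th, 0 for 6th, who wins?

A: 9×5 + 6×4 + 9×0 + 9×4 + 8×4 + 9×5 + 10×0 + 7×1 = 189
B: 9×1 + 6×0 + 9×3 + 9×1 + 8×2 + 9×3 + 10×5 + 7×2 = 152
C: 9×3 + 6×1 + 9×4 + 9×3 + 8×0 + 9×2 + 10×4 + 7×3 = 175
D: 9×2 + 6×5 + 9×2 + 9×0 + 8×3 + 9×1 + 10×3 + 7×5 = 164
E: 9×4 + 6×3 + 9×1 + 9×5 + 8×5 + 9×4 + 10×2 + 7×4 = 232
F: 9×0 + 6×2 + 9×5 + 9×2 + 8×1 + 9×0 + 10×1 + 7×0 = 93

E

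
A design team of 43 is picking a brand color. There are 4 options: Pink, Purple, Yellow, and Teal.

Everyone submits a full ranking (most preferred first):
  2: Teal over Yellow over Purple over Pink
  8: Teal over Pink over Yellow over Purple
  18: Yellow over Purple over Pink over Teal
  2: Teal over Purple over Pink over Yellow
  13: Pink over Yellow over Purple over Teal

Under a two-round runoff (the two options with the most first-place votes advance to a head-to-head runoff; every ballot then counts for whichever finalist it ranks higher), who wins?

Pink

Round 1 first-place votes: Pink 13, Purple 0, Yellow 18, Teal 12. Yellow and Pink advance.
Runoff: Yellow is ranked above Pink on 20 ballots, Pink above Yellow on 23.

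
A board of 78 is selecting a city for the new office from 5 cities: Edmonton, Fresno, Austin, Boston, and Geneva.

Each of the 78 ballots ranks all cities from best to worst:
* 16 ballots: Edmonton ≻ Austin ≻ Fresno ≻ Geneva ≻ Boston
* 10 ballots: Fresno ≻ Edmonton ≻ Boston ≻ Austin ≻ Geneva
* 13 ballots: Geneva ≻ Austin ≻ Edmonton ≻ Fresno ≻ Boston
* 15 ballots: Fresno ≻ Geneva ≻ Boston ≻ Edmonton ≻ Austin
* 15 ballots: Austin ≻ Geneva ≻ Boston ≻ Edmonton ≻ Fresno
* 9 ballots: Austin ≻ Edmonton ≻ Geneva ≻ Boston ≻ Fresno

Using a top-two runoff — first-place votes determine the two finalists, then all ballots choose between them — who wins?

Round 1 first-place votes: Edmonton 16, Fresno 25, Austin 24, Boston 0, Geneva 13. Fresno and Austin advance.
Runoff: Fresno is ranked above Austin on 25 ballots, Austin above Fresno on 53.

Austin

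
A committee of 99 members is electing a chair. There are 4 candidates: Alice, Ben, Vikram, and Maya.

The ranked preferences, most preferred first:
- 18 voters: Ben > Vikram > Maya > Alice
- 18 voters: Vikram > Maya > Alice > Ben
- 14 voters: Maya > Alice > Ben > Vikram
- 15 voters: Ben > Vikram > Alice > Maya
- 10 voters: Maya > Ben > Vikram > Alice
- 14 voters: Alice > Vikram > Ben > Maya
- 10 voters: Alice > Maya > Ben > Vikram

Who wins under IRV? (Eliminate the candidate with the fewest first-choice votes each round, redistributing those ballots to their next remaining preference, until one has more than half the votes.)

Round 1: Alice 24, Ben 33, Vikram 18, Maya 24. Vikram eliminated.
Round 2: Alice 24, Ben 33, Maya 42. Alice eliminated.
Round 3: Ben 47, Maya 52. Maya has a majority (≥50).

Maya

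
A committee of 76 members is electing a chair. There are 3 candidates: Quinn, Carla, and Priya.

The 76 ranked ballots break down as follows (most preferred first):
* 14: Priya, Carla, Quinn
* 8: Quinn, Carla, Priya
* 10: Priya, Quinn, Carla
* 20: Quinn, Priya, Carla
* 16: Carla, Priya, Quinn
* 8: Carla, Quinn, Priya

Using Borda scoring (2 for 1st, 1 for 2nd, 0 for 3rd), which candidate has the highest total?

Priya

Quinn: 14×0 + 8×2 + 10×1 + 20×2 + 16×0 + 8×1 = 74
Carla: 14×1 + 8×1 + 10×0 + 20×0 + 16×2 + 8×2 = 70
Priya: 14×2 + 8×0 + 10×2 + 20×1 + 16×1 + 8×0 = 84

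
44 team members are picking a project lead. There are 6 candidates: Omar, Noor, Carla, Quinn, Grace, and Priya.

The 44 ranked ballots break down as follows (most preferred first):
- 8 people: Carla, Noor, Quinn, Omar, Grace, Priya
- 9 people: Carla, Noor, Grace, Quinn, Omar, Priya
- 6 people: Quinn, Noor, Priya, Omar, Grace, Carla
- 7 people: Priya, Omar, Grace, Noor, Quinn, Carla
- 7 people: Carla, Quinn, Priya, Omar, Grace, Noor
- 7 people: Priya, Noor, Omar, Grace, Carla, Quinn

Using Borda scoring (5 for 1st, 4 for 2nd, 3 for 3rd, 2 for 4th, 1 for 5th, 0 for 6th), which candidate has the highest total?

Noor

Omar: 8×2 + 9×1 + 6×2 + 7×4 + 7×2 + 7×3 = 100
Noor: 8×4 + 9×4 + 6×4 + 7×2 + 7×0 + 7×4 = 134
Carla: 8×5 + 9×5 + 6×0 + 7×0 + 7×5 + 7×1 = 127
Quinn: 8×3 + 9×2 + 6×5 + 7×1 + 7×4 + 7×0 = 107
Grace: 8×1 + 9×3 + 6×1 + 7×3 + 7×1 + 7×2 = 83
Priya: 8×0 + 9×0 + 6×3 + 7×5 + 7×3 + 7×5 = 109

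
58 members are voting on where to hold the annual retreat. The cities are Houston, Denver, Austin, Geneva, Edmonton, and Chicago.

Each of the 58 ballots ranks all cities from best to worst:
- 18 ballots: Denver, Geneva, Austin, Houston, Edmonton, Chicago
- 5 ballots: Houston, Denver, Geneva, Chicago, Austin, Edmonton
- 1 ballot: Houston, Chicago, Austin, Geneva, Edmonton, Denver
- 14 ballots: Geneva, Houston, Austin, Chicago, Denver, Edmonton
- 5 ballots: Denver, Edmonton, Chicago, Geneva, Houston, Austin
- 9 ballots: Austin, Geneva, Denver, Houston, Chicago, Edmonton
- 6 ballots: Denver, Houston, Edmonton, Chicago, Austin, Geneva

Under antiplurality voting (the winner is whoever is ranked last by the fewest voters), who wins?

Last-place votes: Houston 0, Denver 1, Austin 5, Geneva 6, Edmonton 28, Chicago 18.

Houston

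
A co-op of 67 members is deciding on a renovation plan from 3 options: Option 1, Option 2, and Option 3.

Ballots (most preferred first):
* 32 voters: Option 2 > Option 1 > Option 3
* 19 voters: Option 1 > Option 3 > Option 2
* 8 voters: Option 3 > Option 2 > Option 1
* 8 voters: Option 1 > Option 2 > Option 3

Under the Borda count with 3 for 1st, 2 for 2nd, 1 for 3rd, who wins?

Option 1

Option 1: 32×2 + 19×3 + 8×1 + 8×3 = 153
Option 2: 32×3 + 19×1 + 8×2 + 8×2 = 147
Option 3: 32×1 + 19×2 + 8×3 + 8×1 = 102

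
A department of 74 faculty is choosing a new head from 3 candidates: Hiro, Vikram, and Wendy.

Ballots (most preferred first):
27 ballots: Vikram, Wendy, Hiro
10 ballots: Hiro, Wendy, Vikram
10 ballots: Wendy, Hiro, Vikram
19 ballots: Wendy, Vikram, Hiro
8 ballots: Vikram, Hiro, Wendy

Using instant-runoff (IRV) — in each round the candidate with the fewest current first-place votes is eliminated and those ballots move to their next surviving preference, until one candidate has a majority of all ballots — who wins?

Wendy

Round 1: Hiro 10, Vikram 35, Wendy 29. Hiro eliminated.
Round 2: Vikram 35, Wendy 39. Wendy has a majority (≥38).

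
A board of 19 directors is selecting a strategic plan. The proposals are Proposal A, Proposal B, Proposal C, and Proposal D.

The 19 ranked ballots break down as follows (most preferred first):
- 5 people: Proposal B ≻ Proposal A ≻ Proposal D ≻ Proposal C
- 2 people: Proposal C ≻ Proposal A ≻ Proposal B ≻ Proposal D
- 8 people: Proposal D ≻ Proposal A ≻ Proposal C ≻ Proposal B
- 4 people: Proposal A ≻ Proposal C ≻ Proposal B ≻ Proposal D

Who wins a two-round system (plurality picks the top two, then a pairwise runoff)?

Round 1 first-place votes: Proposal A 4, Proposal B 5, Proposal C 2, Proposal D 8. Proposal D and Proposal B advance.
Runoff: Proposal D is ranked above Proposal B on 8 ballots, Proposal B above Proposal D on 11.

Proposal B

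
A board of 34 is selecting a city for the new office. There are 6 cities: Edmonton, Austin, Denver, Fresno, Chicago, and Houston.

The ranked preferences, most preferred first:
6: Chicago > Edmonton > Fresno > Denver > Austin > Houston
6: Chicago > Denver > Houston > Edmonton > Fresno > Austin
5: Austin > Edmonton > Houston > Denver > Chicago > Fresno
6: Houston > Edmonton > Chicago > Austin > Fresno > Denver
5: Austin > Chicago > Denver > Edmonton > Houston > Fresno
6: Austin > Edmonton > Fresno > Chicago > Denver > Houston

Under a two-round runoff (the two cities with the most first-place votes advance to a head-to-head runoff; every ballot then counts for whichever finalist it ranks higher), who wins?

Chicago

Round 1 first-place votes: Edmonton 0, Austin 16, Denver 0, Fresno 0, Chicago 12, Houston 6. Austin and Chicago advance.
Runoff: Austin is ranked above Chicago on 16 ballots, Chicago above Austin on 18.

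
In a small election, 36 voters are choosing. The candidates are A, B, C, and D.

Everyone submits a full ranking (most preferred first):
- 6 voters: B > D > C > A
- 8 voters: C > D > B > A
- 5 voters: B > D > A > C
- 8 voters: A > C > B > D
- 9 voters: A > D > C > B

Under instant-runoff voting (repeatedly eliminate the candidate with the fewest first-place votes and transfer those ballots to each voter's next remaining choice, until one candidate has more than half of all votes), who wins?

Round 1: A 17, B 11, C 8, D 0. D eliminated.
Round 2: A 17, B 11, C 8. C eliminated.
Round 3: A 17, B 19. B has a majority (≥19).

B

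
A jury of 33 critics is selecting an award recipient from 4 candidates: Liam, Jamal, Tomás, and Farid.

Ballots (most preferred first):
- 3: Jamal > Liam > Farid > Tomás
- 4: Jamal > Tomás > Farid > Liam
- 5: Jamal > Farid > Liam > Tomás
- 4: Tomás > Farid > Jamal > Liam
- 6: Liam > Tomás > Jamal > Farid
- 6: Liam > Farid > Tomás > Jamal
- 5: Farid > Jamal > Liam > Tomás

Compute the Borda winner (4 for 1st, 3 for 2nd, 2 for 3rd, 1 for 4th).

Liam: 3×3 + 4×1 + 5×2 + 4×1 + 6×4 + 6×4 + 5×2 = 85
Jamal: 3×4 + 4×4 + 5×4 + 4×2 + 6×2 + 6×1 + 5×3 = 89
Tomás: 3×1 + 4×3 + 5×1 + 4×4 + 6×3 + 6×2 + 5×1 = 71
Farid: 3×2 + 4×2 + 5×3 + 4×3 + 6×1 + 6×3 + 5×4 = 85

Jamal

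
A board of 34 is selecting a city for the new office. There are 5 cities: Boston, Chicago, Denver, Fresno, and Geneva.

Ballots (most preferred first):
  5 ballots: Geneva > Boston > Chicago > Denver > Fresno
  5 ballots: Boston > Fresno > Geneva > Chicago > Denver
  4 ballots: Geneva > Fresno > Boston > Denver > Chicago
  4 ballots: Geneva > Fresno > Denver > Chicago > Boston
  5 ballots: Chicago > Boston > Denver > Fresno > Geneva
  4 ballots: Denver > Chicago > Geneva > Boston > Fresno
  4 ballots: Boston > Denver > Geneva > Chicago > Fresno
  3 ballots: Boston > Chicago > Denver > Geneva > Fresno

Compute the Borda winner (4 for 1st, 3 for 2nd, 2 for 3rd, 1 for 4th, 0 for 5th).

Boston

Boston: 5×3 + 5×4 + 4×2 + 4×0 + 5×3 + 4×1 + 4×4 + 3×4 = 90
Chicago: 5×2 + 5×1 + 4×0 + 4×1 + 5×4 + 4×3 + 4×1 + 3×3 = 64
Denver: 5×1 + 5×0 + 4×1 + 4×2 + 5×2 + 4×4 + 4×3 + 3×2 = 61
Fresno: 5×0 + 5×3 + 4×3 + 4×3 + 5×1 + 4×0 + 4×0 + 3×0 = 44
Geneva: 5×4 + 5×2 + 4×4 + 4×4 + 5×0 + 4×2 + 4×2 + 3×1 = 81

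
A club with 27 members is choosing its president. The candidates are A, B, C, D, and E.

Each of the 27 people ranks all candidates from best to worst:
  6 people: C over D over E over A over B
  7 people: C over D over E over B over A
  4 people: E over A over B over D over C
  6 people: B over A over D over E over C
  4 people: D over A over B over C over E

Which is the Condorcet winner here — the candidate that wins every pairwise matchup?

D vs A: 17–10
D vs B: 17–10
D vs C: 14–13
D vs E: 23–4
D beats every other candidate.

D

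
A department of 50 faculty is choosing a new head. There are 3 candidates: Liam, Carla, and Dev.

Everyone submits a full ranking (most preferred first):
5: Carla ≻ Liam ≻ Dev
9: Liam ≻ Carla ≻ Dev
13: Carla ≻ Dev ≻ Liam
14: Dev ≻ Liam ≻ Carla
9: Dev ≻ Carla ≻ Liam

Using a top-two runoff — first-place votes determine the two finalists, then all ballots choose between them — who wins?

Round 1 first-place votes: Liam 9, Carla 18, Dev 23. Dev and Carla advance.
Runoff: Dev is ranked above Carla on 23 ballots, Carla above Dev on 27.

Carla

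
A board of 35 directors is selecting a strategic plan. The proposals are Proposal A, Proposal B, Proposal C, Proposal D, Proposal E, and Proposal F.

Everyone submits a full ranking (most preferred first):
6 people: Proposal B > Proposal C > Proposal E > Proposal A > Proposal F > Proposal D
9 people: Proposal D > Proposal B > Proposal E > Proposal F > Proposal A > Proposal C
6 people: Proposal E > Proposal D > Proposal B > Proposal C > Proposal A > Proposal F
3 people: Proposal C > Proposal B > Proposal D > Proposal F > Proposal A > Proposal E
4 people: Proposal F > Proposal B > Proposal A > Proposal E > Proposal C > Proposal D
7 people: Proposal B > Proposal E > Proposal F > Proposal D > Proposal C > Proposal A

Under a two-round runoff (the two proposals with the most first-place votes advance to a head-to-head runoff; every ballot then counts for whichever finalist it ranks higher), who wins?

Round 1 first-place votes: Proposal A 0, Proposal B 13, Proposal C 3, Proposal D 9, Proposal E 6, Proposal F 4. Proposal B and Proposal D advance.
Runoff: Proposal B is ranked above Proposal D on 20 ballots, Proposal D above Proposal B on 15.

Proposal B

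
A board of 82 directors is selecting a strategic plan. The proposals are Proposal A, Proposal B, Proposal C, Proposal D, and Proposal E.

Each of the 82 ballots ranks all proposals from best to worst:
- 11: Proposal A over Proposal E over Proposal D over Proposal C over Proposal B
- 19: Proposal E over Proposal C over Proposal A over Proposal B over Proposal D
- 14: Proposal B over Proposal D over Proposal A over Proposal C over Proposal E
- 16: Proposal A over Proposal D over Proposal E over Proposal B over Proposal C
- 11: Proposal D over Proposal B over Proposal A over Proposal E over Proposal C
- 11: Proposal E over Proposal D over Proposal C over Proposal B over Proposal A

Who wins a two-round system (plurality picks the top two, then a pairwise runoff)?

Round 1 first-place votes: Proposal A 27, Proposal B 14, Proposal C 0, Proposal D 11, Proposal E 30. Proposal E and Proposal A advance.
Runoff: Proposal E is ranked above Proposal A on 30 ballots, Proposal A above Proposal E on 52.

Proposal A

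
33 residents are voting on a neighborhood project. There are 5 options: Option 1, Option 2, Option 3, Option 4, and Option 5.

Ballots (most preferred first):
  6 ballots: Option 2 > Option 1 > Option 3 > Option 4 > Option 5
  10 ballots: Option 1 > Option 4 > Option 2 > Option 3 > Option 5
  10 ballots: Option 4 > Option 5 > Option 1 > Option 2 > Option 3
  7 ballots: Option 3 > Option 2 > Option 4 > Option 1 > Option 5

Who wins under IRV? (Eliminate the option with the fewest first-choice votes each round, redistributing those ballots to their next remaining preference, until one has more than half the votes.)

Round 1: Option 1 10, Option 2 6, Option 3 7, Option 4 10, Option 5 0. Option 5 eliminated.
Round 2: Option 1 10, Option 2 6, Option 3 7, Option 4 10. Option 2 eliminated.
Round 3: Option 1 16, Option 3 7, Option 4 10. Option 3 eliminated.
Round 4: Option 1 16, Option 4 17. Option 4 has a majority (≥17).

Option 4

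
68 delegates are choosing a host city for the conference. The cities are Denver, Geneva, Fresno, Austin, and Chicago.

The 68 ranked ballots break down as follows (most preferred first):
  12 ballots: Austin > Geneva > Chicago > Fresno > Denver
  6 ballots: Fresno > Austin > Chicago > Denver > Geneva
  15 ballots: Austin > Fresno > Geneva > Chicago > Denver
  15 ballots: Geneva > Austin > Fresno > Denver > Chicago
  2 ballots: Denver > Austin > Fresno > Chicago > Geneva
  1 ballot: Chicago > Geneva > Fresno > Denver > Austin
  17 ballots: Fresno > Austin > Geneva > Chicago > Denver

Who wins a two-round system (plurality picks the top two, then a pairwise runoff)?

Austin

Round 1 first-place votes: Denver 2, Geneva 15, Fresno 23, Austin 27, Chicago 1. Austin and Fresno advance.
Runoff: Austin is ranked above Fresno on 44 ballots, Fresno above Austin on 24.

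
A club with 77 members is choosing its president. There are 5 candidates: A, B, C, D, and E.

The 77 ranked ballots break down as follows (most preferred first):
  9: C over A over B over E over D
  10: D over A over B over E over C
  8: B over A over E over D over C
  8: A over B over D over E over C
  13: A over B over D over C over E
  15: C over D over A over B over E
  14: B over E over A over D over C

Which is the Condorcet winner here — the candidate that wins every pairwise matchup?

A vs B: 55–22
A vs C: 53–24
A vs D: 52–25
A vs E: 63–14
A beats every other candidate.

A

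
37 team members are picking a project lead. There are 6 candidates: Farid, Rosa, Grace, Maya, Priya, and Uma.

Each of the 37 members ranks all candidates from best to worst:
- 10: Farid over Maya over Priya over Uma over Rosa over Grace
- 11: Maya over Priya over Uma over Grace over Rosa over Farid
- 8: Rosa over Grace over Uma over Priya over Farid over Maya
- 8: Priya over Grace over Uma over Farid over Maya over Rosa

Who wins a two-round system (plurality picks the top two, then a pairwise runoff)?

Round 1 first-place votes: Farid 10, Rosa 8, Grace 0, Maya 11, Priya 8, Uma 0. Maya and Farid advance.
Runoff: Maya is ranked above Farid on 11 ballots, Farid above Maya on 26.

Farid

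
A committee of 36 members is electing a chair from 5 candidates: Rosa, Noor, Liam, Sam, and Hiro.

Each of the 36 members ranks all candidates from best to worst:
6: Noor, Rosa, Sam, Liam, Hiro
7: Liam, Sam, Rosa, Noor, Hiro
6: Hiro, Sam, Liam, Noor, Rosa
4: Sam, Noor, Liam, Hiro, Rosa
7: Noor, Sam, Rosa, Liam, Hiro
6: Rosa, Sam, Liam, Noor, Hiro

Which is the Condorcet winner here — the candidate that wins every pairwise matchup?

Sam vs Rosa: 24–12
Sam vs Noor: 23–13
Sam vs Liam: 29–7
Sam vs Hiro: 30–6
Sam beats every other candidate.

Sam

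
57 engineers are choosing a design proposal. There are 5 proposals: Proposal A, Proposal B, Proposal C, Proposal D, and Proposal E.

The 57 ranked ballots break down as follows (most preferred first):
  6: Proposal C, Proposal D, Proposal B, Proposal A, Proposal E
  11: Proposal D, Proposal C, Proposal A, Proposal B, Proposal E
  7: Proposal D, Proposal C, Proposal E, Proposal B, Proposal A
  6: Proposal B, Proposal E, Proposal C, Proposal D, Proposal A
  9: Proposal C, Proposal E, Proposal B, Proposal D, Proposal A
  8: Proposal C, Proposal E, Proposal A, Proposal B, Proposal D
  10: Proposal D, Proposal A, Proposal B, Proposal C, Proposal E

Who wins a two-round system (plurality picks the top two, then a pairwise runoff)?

Proposal C

Round 1 first-place votes: Proposal A 0, Proposal B 6, Proposal C 23, Proposal D 28, Proposal E 0. Proposal D and Proposal C advance.
Runoff: Proposal D is ranked above Proposal C on 28 ballots, Proposal C above Proposal D on 29.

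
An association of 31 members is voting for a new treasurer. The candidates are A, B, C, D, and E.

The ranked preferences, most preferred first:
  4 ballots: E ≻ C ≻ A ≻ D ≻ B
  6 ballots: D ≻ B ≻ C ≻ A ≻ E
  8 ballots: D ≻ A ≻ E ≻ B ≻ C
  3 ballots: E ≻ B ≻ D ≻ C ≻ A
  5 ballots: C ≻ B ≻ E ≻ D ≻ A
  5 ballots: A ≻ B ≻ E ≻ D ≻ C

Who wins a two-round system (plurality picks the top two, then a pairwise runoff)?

Round 1 first-place votes: A 5, B 0, C 5, D 14, E 7. D and E advance.
Runoff: D is ranked above E on 14 ballots, E above D on 17.

E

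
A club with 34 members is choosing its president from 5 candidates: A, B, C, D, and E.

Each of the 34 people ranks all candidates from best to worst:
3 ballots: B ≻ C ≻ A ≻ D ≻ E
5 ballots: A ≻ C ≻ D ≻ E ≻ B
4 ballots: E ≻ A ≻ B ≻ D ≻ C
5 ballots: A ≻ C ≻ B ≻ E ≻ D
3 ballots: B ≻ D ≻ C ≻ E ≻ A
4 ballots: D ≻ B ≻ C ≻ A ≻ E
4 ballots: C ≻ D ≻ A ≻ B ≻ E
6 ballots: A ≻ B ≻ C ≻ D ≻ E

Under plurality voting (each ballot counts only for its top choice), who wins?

A

First-place votes: A 16, B 6, C 4, D 4, E 4.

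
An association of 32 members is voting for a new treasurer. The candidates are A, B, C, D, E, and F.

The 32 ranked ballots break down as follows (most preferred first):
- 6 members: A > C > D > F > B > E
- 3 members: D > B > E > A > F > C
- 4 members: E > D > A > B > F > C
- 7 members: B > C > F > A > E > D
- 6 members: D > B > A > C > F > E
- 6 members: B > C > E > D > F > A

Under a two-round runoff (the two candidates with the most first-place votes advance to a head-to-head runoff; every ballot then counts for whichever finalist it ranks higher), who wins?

D

Round 1 first-place votes: A 6, B 13, C 0, D 9, E 4, F 0. B and D advance.
Runoff: B is ranked above D on 13 ballots, D above B on 19.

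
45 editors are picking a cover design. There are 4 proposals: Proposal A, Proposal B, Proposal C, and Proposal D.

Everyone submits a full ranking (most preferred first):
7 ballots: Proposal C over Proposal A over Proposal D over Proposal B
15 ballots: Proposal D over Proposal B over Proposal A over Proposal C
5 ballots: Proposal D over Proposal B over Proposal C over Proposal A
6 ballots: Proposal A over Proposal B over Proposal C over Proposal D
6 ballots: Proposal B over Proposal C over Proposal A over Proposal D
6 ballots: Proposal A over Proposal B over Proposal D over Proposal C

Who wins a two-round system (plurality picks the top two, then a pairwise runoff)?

Proposal A

Round 1 first-place votes: Proposal A 12, Proposal B 6, Proposal C 7, Proposal D 20. Proposal D and Proposal A advance.
Runoff: Proposal D is ranked above Proposal A on 20 ballots, Proposal A above Proposal D on 25.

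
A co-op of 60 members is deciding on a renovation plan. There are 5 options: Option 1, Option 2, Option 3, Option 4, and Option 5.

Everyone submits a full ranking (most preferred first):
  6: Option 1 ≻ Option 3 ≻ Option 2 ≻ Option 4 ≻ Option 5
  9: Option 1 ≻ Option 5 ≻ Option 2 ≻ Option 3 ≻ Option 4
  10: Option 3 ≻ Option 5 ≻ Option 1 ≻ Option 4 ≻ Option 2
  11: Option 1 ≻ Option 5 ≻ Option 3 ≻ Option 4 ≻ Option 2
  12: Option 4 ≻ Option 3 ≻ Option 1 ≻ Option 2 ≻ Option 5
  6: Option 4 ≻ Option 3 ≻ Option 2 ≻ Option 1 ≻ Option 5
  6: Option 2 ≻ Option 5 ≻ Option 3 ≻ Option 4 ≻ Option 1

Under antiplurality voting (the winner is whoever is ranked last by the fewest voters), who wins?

Option 3

Last-place votes: Option 1 6, Option 2 21, Option 3 0, Option 4 9, Option 5 24.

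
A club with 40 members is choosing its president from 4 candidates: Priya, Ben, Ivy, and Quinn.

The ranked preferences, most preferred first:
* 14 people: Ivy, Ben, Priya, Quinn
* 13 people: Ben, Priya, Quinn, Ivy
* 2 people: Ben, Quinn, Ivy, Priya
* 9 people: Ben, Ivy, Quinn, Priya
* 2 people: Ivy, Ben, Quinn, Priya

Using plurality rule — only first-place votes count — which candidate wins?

First-place votes: Priya 0, Ben 24, Ivy 16, Quinn 0.

Ben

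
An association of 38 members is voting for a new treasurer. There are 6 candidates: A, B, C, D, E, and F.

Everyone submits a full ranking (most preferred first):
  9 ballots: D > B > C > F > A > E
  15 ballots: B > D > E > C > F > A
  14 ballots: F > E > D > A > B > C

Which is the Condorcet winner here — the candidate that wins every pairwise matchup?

D

D vs A: 38–0
D vs B: 23–15
D vs C: 38–0
D vs E: 24–14
D vs F: 24–14
D beats every other candidate.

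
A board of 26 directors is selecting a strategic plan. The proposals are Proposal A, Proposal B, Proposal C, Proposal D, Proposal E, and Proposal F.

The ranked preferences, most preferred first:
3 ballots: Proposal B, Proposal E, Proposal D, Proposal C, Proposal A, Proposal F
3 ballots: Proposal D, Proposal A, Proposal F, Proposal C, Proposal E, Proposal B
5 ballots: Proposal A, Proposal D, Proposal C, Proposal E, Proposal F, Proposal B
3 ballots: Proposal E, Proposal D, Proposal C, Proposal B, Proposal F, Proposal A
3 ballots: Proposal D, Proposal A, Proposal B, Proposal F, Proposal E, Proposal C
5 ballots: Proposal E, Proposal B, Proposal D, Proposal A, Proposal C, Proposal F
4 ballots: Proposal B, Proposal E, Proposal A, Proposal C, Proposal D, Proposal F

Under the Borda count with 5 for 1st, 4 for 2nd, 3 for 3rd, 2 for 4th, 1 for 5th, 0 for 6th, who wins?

Proposal D

Proposal A: 3×1 + 3×4 + 5×5 + 3×0 + 3×4 + 5×2 + 4×3 = 74
Proposal B: 3×5 + 3×0 + 5×0 + 3×2 + 3×3 + 5×4 + 4×5 = 70
Proposal C: 3×2 + 3×2 + 5×3 + 3×3 + 3×0 + 5×1 + 4×2 = 49
Proposal D: 3×3 + 3×5 + 5×4 + 3×4 + 3×5 + 5×3 + 4×1 = 90
Proposal E: 3×4 + 3×1 + 5×2 + 3×5 + 3×1 + 5×5 + 4×4 = 84
Proposal F: 3×0 + 3×3 + 5×1 + 3×1 + 3×2 + 5×0 + 4×0 = 23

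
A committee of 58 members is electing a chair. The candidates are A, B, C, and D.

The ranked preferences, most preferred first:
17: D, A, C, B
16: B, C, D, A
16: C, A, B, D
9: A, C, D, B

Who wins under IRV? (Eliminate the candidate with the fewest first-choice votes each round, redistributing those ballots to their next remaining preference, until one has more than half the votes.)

Round 1: A 9, B 16, C 16, D 17. A eliminated.
Round 2: B 16, C 25, D 17. B eliminated.
Round 3: C 41, D 17. C has a majority (≥30).

C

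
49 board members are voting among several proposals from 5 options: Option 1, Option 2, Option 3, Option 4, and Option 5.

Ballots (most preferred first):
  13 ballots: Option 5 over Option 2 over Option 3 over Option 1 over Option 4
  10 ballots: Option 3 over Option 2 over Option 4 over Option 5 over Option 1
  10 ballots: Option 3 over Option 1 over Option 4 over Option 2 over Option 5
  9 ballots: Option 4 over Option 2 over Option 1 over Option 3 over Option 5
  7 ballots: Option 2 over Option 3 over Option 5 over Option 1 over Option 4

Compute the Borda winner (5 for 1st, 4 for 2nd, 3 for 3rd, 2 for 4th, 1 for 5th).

Option 3

Option 1: 13×2 + 10×1 + 10×4 + 9×3 + 7×2 = 117
Option 2: 13×4 + 10×4 + 10×2 + 9×4 + 7×5 = 183
Option 3: 13×3 + 10×5 + 10×5 + 9×2 + 7×4 = 185
Option 4: 13×1 + 10×3 + 10×3 + 9×5 + 7×1 = 125
Option 5: 13×5 + 10×2 + 10×1 + 9×1 + 7×3 = 125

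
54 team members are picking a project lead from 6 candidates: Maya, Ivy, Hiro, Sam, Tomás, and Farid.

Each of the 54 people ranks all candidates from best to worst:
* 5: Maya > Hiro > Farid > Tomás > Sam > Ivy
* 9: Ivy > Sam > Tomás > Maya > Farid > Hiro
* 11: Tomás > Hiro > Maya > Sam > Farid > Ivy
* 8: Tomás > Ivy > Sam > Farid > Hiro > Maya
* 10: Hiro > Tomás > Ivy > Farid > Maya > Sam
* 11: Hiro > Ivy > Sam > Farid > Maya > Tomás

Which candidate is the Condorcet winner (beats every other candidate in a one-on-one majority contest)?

Tomás

Tomás vs Maya: 38–16
Tomás vs Ivy: 34–20
Tomás vs Hiro: 28–26
Tomás vs Sam: 34–20
Tomás vs Farid: 38–16
Tomás beats every other candidate.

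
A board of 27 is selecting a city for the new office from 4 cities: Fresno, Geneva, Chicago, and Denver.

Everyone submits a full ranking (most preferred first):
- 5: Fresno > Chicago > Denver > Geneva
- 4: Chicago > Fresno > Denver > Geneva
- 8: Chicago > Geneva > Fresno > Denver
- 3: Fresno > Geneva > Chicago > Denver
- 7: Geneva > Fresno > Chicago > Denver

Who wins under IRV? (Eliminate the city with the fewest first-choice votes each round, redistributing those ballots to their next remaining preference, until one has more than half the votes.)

Round 1: Fresno 8, Geneva 7, Chicago 12, Denver 0. Denver eliminated.
Round 2: Fresno 8, Geneva 7, Chicago 12. Geneva eliminated.
Round 3: Fresno 15, Chicago 12. Fresno has a majority (≥14).

Fresno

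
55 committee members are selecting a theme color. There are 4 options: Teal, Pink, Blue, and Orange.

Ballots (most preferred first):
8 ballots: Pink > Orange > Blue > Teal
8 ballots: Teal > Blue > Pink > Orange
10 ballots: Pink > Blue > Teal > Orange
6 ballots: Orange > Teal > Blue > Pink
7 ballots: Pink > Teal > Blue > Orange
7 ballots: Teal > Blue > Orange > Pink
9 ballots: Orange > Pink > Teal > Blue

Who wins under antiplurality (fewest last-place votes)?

Last-place votes: Teal 8, Pink 13, Blue 9, Orange 25.

Teal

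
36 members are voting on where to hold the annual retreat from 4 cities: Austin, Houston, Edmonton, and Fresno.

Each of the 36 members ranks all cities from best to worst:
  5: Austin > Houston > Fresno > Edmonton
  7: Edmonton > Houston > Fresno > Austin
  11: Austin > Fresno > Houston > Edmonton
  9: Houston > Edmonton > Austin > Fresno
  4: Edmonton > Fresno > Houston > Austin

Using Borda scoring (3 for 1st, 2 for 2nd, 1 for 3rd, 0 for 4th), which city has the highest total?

Houston

Austin: 5×3 + 7×0 + 11×3 + 9×1 + 4×0 = 57
Houston: 5×2 + 7×2 + 11×1 + 9×3 + 4×1 = 66
Edmonton: 5×0 + 7×3 + 11×0 + 9×2 + 4×3 = 51
Fresno: 5×1 + 7×1 + 11×2 + 9×0 + 4×2 = 42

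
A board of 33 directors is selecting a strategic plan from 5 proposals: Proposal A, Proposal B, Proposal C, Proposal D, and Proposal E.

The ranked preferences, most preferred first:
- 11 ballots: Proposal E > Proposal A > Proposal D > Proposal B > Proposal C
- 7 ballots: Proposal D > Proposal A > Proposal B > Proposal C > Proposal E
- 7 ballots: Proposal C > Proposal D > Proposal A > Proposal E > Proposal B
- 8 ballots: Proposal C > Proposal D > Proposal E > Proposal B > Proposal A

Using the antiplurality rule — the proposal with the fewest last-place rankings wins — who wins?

Last-place votes: Proposal A 8, Proposal B 7, Proposal C 11, Proposal D 0, Proposal E 7.

Proposal D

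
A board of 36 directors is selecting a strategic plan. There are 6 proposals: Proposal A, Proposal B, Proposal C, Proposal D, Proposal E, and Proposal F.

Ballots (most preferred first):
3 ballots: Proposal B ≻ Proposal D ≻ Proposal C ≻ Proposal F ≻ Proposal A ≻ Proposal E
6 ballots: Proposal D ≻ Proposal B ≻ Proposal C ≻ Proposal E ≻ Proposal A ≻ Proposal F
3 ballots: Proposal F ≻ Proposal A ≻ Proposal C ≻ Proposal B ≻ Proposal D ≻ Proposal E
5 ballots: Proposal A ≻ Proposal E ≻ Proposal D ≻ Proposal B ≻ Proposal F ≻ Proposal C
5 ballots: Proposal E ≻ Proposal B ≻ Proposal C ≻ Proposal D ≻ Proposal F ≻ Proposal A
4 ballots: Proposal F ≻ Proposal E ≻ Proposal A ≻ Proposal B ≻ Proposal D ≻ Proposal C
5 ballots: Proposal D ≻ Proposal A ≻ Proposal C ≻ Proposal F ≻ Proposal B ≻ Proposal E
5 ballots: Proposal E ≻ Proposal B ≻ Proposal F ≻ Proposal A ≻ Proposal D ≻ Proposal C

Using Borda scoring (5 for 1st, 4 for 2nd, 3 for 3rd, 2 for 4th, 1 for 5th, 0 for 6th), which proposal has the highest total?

Proposal B

Proposal A: 3×1 + 6×1 + 3×4 + 5×5 + 5×0 + 4×3 + 5×4 + 5×2 = 88
Proposal B: 3×5 + 6×4 + 3×2 + 5×2 + 5×4 + 4×2 + 5×1 + 5×4 = 108
Proposal C: 3×3 + 6×3 + 3×3 + 5×0 + 5×3 + 4×0 + 5×3 + 5×0 = 66
Proposal D: 3×4 + 6×5 + 3×1 + 5×3 + 5×2 + 4×1 + 5×5 + 5×1 = 104
Proposal E: 3×0 + 6×2 + 3×0 + 5×4 + 5×5 + 4×4 + 5×0 + 5×5 = 98
Proposal F: 3×2 + 6×0 + 3×5 + 5×1 + 5×1 + 4×5 + 5×2 + 5×3 = 76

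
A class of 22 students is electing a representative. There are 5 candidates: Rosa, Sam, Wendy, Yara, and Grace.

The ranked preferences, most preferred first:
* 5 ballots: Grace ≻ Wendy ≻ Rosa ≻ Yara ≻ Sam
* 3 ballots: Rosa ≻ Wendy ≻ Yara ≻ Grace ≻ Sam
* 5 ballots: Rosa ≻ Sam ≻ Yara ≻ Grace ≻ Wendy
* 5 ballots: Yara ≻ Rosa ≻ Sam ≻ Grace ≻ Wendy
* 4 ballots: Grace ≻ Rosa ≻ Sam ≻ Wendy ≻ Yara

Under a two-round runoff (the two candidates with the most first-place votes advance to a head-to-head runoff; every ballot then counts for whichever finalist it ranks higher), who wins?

Rosa

Round 1 first-place votes: Rosa 8, Sam 0, Wendy 0, Yara 5, Grace 9. Grace and Rosa advance.
Runoff: Grace is ranked above Rosa on 9 ballots, Rosa above Grace on 13.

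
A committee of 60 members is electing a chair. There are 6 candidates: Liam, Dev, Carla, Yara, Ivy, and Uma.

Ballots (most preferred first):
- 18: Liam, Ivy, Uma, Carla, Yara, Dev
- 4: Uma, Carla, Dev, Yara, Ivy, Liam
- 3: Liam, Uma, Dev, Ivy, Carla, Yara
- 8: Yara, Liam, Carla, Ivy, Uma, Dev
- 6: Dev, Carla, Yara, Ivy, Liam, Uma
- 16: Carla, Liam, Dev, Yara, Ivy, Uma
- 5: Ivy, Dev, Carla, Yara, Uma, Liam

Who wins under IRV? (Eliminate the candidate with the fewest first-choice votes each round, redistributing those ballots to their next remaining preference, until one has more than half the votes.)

Carla

Round 1: Liam 21, Dev 6, Carla 16, Yara 8, Ivy 5, Uma 4. Uma eliminated.
Round 2: Liam 21, Dev 6, Carla 20, Yara 8, Ivy 5. Ivy eliminated.
Round 3: Liam 21, Dev 11, Carla 20, Yara 8. Yara eliminated.
Round 4: Liam 29, Dev 11, Carla 20. Dev eliminated.
Round 5: Liam 29, Carla 31. Carla has a majority (≥31).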